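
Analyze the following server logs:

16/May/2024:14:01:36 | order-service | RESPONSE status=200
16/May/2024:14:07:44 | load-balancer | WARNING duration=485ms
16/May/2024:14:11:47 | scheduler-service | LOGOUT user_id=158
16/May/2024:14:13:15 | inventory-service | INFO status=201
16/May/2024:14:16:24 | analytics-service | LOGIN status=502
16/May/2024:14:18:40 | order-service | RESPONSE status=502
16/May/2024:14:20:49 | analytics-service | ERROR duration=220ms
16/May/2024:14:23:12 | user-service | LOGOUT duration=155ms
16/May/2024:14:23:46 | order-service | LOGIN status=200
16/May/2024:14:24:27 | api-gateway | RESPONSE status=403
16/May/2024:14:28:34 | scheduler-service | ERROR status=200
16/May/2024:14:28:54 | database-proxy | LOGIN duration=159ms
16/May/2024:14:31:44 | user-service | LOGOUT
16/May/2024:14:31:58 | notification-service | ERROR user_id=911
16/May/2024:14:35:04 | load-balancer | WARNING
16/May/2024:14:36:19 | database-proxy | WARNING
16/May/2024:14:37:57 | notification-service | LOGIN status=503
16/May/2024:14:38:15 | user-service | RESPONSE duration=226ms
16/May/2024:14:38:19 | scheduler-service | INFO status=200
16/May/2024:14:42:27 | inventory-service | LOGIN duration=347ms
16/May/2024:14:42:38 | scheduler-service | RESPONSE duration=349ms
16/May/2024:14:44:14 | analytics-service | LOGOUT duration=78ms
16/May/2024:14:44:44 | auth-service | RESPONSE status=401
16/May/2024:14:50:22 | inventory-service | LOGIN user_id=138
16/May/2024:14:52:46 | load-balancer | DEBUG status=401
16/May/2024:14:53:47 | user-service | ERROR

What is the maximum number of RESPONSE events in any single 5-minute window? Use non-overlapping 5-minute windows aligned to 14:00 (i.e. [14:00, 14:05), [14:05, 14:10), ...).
2

To find the burst window:

1. Divide the log period into non-overlapping 5-minute windows starting at 14:00
2. Count RESPONSE events in each window
3. Find the window with maximum count
4. Maximum events in a window: 2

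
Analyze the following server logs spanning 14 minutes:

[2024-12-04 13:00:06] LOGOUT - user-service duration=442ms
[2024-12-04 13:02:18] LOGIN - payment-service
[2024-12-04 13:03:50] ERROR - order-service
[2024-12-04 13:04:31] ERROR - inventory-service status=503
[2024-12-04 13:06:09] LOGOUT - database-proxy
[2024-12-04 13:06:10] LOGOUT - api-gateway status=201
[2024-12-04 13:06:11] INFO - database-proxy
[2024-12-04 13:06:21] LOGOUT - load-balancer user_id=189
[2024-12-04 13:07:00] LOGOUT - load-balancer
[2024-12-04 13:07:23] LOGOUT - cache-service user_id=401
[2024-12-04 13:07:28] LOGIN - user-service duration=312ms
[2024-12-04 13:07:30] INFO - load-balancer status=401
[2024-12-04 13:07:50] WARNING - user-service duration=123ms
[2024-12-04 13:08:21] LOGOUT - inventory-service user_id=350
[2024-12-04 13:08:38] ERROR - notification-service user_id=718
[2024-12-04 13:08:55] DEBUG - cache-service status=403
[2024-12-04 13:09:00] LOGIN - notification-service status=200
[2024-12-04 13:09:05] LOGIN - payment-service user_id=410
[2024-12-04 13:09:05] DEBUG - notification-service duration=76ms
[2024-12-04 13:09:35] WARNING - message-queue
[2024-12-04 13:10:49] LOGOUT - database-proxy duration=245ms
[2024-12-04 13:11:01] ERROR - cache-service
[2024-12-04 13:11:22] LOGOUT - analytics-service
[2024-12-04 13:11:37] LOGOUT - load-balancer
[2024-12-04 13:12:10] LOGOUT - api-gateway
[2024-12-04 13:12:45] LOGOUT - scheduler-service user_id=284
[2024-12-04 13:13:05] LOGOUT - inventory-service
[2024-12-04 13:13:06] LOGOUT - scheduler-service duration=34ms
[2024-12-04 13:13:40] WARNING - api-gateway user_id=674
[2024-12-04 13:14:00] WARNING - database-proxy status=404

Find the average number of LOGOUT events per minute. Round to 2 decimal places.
1.0

To calculate the rate:

1. Count total LOGOUT events: 14
2. Total time period: 14 minutes
3. Rate = 14 / 14 = 1.0 events per minute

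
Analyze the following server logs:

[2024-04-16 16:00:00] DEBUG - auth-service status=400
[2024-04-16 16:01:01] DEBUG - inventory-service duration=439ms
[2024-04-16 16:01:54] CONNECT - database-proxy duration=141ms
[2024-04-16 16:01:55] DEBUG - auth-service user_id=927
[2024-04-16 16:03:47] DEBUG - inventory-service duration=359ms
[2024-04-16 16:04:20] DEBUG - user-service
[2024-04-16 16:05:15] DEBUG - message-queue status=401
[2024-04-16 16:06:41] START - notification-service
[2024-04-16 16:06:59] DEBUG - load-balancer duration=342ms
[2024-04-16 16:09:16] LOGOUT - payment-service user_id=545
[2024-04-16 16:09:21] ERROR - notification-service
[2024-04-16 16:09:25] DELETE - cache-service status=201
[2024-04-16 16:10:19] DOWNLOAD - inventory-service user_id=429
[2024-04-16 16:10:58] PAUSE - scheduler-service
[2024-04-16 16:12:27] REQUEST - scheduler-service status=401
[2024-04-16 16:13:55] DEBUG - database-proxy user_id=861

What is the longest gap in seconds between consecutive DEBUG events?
416

To find the longest gap:

1. Extract all DEBUG events in chronological order
2. Calculate time differences between consecutive events
3. Find the maximum difference
4. Longest gap: 416 seconds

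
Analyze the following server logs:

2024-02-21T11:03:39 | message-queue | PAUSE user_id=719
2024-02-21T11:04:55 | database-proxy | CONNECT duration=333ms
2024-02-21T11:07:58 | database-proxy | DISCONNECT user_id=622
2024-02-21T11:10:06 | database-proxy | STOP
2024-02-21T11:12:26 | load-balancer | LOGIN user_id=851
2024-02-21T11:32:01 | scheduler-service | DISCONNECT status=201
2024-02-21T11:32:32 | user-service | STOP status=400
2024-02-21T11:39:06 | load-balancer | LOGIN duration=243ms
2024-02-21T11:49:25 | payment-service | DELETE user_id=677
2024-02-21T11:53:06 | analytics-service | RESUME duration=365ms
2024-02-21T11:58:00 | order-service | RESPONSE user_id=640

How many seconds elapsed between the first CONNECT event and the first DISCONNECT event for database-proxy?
183

To find the time between events:

1. Locate the first CONNECT event for database-proxy: 2024-02-21T11:04:55
2. Locate the first DISCONNECT event for database-proxy: 2024-02-21T11:07:58
3. Calculate the difference: 2024-02-21T11:07:58 - 2024-02-21T11:04:55 = 183 seconds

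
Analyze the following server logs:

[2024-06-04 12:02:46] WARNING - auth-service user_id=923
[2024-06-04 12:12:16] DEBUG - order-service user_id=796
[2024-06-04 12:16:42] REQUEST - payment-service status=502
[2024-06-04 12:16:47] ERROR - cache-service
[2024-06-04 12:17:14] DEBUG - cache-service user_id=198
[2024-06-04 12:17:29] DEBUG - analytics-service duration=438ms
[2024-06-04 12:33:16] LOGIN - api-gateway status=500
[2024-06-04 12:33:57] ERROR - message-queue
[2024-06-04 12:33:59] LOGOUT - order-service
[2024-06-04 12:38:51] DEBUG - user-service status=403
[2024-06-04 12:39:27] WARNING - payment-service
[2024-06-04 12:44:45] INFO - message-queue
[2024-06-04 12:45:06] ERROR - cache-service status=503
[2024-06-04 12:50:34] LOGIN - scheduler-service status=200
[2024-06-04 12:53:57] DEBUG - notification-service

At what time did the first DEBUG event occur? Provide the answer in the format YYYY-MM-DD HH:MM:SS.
2024-06-04 12:12:16

To find the first event:

1. Filter for all DEBUG events
2. Sort by timestamp
3. Select the first one
4. Timestamp: 2024-06-04 12:12:16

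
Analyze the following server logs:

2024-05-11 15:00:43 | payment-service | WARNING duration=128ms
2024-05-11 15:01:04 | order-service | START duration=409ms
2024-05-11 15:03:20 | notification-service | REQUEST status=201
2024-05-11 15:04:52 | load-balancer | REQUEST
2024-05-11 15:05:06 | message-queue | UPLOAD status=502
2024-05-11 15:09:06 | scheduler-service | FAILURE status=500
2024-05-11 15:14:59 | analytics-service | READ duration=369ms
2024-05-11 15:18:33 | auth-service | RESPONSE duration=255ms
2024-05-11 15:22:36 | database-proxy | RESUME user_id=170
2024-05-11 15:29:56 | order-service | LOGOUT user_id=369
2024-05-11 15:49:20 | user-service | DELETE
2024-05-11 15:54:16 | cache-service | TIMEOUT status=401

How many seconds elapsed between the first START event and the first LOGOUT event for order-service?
1732

To find the time between events:

1. Locate the first START event for order-service: 2024-05-11 15:01:04
2. Locate the first LOGOUT event for order-service: 2024-05-11 15:29:56
3. Calculate the difference: 2024-05-11 15:29:56 - 2024-05-11 15:01:04 = 1732 seconds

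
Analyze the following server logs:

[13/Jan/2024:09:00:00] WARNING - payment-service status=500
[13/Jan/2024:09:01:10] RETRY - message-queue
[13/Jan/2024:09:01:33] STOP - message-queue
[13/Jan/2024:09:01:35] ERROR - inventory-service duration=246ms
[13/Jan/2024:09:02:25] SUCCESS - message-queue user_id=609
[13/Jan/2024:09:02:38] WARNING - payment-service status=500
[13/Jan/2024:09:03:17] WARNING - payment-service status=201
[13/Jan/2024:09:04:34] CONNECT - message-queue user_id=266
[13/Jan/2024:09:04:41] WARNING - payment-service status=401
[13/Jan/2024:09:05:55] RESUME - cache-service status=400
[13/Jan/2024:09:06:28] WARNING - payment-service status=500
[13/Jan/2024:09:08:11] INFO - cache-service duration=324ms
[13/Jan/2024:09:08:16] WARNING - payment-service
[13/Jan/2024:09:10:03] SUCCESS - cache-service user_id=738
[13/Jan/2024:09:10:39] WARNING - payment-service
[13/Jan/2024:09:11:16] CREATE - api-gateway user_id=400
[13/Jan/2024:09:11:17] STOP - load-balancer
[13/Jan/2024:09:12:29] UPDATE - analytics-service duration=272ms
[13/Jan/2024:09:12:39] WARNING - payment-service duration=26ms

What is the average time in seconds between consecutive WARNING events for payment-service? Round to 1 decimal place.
108.4

To calculate average interval:

1. Find all WARNING events for payment-service in order
2. Calculate time gaps between consecutive events
3. Compute mean of gaps: 759 / 7 = 108.4 seconds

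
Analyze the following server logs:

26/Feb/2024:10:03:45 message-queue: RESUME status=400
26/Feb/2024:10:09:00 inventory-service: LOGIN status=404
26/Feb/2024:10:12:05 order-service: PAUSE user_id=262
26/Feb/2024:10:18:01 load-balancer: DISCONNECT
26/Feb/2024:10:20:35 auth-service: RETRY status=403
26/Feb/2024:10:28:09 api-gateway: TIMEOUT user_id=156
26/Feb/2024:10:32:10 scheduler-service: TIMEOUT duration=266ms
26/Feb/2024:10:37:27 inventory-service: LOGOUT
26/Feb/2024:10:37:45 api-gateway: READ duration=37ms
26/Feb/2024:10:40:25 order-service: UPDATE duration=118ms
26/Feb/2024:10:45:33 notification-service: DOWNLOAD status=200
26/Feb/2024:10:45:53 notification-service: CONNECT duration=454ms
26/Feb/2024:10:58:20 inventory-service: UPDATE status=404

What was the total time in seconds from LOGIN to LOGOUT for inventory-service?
1707

To calculate state duration:

1. Find LOGIN event for inventory-service: 26/Feb/2024:10:09:00
2. Find LOGOUT event for inventory-service: 26/Feb/2024:10:37:27
3. Calculate duration: 26/Feb/2024:10:37:27 - 26/Feb/2024:10:09:00 = 1707 seconds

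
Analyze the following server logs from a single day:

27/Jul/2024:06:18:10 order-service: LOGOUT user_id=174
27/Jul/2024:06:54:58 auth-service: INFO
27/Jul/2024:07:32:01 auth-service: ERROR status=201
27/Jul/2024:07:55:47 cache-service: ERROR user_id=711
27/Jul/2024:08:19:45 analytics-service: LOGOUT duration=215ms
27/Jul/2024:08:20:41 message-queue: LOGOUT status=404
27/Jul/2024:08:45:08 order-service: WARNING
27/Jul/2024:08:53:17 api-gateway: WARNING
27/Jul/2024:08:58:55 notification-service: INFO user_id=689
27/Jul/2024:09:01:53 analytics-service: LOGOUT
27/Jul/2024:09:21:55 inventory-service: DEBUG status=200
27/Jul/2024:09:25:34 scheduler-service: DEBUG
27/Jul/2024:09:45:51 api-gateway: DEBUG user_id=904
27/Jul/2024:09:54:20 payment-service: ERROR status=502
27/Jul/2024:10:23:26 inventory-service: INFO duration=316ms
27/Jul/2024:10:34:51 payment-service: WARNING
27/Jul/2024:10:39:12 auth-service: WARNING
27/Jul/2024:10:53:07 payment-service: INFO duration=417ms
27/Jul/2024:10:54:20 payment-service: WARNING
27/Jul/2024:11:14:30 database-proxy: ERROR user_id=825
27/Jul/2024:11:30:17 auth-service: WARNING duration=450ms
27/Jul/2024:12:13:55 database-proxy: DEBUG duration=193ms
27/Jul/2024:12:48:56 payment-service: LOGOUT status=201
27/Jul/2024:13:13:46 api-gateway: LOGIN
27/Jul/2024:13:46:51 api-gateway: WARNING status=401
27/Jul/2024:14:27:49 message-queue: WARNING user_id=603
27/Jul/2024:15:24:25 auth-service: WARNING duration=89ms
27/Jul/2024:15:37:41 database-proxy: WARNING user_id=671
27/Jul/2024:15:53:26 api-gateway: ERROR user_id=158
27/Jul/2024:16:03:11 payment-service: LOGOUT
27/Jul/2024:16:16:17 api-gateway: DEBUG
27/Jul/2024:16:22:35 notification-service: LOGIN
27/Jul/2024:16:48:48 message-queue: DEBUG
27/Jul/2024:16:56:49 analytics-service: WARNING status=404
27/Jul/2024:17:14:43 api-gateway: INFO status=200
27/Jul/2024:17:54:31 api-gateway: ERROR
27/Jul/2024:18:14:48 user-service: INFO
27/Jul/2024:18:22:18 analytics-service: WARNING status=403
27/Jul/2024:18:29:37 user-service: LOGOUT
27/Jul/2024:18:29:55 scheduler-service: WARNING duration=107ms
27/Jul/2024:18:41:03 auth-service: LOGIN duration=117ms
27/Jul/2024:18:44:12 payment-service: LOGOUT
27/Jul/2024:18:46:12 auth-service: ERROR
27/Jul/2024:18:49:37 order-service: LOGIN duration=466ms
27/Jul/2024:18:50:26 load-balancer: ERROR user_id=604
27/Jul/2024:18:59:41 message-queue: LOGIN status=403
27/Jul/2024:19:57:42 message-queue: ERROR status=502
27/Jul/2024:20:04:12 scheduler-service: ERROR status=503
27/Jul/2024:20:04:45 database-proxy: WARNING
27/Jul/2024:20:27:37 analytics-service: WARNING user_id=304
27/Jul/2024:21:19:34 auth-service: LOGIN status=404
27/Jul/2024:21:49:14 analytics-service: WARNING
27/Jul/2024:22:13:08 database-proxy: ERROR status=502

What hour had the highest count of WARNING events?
10

To find the peak hour:

1. Group all WARNING events by hour
2. Count events in each hour
3. Find hour with maximum count
4. Peak hour: 10 (with 3 events)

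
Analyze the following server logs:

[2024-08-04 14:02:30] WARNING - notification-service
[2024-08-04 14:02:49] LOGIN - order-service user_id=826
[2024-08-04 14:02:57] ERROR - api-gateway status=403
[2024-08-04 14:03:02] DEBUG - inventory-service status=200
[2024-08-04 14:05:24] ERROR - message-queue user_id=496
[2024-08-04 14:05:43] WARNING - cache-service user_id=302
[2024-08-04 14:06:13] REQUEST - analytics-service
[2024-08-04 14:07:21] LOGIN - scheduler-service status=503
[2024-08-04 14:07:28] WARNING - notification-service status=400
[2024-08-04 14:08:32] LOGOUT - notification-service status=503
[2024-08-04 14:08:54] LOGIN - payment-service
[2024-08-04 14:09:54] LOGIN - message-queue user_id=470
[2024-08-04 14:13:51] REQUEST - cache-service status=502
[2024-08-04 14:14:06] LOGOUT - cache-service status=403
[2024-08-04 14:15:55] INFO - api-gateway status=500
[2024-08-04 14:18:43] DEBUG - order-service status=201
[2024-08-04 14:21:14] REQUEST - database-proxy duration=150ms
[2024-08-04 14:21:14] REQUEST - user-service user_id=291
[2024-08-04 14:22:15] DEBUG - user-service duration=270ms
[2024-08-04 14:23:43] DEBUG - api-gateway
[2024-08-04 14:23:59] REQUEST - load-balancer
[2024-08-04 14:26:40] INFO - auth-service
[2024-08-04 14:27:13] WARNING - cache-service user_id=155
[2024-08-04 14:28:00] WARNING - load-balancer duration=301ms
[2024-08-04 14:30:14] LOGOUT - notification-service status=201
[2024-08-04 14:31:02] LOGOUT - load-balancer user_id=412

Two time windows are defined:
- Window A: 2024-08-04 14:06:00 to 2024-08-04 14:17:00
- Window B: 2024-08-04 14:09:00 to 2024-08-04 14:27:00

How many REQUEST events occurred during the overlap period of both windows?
1

To find overlap events:

1. Window A: 2024-08-04 14:06:00 to 2024-08-04 14:17:00
2. Window B: 2024-08-04 14:09:00 to 2024-08-04 14:27:00
3. Overlap period: 2024-08-04 14:09:00 to 2024-08-04 14:17:00
4. Count REQUEST events in overlap: 1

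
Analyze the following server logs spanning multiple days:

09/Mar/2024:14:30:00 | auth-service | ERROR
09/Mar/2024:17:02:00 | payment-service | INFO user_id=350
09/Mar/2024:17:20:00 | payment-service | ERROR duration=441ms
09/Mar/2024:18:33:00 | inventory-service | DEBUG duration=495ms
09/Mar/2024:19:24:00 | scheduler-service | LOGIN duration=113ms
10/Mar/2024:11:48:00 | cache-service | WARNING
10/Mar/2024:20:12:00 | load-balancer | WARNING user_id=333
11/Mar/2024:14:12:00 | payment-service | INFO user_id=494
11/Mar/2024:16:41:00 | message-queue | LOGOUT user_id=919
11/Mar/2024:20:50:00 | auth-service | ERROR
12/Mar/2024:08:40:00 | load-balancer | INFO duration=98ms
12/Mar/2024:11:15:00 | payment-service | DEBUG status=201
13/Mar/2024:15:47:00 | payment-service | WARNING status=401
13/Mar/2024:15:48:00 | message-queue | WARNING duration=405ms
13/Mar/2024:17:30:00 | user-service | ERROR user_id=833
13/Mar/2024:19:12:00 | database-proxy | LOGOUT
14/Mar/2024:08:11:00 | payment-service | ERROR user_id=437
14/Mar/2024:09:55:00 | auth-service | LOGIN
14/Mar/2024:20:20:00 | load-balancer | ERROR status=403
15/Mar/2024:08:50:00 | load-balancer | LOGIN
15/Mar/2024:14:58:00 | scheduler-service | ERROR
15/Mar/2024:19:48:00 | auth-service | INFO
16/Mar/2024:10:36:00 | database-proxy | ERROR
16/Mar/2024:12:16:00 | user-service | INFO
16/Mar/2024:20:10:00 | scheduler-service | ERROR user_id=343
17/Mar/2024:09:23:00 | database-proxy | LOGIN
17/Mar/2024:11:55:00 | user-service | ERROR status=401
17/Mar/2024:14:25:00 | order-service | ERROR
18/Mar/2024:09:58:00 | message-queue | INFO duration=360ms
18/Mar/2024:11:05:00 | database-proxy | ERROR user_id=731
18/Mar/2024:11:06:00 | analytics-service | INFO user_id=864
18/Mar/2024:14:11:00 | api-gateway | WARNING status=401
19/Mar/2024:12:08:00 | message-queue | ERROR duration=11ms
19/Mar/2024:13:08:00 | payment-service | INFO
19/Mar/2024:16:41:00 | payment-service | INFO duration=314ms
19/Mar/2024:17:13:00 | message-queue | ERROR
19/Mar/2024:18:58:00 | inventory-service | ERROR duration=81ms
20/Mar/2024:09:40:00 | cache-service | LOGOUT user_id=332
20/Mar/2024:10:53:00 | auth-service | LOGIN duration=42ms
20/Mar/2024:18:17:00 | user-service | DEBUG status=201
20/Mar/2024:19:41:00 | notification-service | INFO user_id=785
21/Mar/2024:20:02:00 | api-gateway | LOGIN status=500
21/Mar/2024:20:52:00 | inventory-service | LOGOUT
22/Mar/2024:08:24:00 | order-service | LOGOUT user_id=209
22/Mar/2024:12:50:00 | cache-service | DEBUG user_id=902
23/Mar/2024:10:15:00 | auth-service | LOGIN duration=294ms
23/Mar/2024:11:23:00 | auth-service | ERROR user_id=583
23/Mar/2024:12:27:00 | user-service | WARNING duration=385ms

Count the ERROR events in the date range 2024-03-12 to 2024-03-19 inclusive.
12

To filter by date range:

1. Date range: 2024-03-12 through 2024-03-19, both dates inclusive
2. Filter for ERROR events whose date falls in this range
3. Count matching events: 12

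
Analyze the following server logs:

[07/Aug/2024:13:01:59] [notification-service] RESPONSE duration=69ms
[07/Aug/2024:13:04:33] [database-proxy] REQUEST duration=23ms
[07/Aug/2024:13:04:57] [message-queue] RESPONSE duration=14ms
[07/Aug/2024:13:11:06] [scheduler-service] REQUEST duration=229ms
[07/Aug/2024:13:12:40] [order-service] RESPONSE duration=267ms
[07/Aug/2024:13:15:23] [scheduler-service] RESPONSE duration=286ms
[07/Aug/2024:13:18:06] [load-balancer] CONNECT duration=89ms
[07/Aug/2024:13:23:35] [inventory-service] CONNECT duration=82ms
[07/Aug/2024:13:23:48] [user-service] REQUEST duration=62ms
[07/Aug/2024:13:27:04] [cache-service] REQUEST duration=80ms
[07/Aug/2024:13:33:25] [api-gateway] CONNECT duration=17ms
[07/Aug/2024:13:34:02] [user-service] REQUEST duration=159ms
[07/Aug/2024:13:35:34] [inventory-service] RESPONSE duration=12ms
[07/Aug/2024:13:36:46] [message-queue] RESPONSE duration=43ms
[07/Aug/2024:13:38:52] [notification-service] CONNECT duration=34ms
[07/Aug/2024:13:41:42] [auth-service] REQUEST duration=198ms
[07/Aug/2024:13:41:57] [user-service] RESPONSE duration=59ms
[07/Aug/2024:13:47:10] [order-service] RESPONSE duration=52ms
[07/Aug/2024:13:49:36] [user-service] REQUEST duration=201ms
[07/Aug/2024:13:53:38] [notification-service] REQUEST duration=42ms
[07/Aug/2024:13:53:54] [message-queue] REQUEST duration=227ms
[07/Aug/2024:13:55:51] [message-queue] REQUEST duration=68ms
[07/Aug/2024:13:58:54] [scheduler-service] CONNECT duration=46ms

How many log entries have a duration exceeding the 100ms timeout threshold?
7

To count timeouts:

1. Threshold: 100ms
2. Extract duration from each log entry
3. Count entries where duration > 100
4. Timeout count: 7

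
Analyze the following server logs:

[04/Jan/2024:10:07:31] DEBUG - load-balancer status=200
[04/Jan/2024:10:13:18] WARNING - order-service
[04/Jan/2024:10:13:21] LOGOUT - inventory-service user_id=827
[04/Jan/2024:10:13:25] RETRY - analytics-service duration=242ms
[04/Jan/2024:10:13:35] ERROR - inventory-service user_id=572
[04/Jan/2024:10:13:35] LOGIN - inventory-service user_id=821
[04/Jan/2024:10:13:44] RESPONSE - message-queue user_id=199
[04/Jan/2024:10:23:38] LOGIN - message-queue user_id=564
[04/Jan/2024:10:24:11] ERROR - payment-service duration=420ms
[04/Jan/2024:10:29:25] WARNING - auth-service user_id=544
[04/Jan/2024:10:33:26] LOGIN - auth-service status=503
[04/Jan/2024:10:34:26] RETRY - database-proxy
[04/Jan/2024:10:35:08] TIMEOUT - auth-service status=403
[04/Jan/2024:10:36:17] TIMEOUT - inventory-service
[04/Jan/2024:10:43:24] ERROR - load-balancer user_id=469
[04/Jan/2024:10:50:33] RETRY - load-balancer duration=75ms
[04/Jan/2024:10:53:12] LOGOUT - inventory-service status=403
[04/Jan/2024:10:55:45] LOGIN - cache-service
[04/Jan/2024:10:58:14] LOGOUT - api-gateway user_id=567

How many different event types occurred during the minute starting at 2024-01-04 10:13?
6

To count unique event types:

1. Filter events in the minute starting at 2024-01-04 10:13
2. Extract event types from matching entries
3. Count unique types: 6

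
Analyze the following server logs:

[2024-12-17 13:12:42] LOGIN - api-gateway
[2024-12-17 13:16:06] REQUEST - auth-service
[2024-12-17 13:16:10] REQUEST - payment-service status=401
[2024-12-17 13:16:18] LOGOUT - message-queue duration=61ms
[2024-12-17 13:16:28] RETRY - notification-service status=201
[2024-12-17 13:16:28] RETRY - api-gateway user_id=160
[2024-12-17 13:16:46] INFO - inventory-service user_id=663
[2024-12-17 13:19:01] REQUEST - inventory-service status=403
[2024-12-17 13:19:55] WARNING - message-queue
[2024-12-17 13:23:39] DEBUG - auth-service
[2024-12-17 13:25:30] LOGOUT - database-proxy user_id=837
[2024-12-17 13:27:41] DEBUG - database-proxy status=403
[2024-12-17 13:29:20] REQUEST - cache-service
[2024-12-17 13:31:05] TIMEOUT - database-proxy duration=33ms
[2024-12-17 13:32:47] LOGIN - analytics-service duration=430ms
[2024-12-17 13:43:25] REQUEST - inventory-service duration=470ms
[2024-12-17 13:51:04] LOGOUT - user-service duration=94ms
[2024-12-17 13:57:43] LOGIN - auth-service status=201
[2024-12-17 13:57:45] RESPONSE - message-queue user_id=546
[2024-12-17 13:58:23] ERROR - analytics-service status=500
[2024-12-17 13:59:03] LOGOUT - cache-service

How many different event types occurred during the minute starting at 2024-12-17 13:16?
4

To count unique event types:

1. Filter events in the minute starting at 2024-12-17 13:16
2. Extract event types from matching entries
3. Count unique types: 4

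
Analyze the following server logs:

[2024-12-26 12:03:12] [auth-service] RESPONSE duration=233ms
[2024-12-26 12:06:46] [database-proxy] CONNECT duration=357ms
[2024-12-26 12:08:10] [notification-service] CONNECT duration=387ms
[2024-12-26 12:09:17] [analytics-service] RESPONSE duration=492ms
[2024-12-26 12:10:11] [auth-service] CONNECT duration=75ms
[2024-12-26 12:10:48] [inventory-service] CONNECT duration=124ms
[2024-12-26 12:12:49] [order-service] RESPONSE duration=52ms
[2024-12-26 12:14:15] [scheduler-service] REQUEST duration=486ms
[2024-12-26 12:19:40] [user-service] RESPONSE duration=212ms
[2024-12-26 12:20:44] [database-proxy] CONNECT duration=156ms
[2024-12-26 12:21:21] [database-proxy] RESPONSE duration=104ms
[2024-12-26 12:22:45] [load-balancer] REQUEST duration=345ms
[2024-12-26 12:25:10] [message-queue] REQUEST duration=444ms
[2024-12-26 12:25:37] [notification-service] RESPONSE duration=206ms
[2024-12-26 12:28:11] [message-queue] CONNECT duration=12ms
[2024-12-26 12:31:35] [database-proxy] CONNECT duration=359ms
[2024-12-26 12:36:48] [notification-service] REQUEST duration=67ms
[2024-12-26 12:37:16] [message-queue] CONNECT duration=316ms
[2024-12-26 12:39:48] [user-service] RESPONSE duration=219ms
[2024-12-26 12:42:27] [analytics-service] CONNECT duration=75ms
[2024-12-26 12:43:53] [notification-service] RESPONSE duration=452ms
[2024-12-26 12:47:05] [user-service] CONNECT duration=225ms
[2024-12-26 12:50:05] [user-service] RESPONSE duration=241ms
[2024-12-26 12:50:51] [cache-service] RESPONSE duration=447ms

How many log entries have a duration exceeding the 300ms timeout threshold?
10

To count timeouts:

1. Threshold: 300ms
2. Extract duration from each log entry
3. Count entries where duration > 300
4. Timeout count: 10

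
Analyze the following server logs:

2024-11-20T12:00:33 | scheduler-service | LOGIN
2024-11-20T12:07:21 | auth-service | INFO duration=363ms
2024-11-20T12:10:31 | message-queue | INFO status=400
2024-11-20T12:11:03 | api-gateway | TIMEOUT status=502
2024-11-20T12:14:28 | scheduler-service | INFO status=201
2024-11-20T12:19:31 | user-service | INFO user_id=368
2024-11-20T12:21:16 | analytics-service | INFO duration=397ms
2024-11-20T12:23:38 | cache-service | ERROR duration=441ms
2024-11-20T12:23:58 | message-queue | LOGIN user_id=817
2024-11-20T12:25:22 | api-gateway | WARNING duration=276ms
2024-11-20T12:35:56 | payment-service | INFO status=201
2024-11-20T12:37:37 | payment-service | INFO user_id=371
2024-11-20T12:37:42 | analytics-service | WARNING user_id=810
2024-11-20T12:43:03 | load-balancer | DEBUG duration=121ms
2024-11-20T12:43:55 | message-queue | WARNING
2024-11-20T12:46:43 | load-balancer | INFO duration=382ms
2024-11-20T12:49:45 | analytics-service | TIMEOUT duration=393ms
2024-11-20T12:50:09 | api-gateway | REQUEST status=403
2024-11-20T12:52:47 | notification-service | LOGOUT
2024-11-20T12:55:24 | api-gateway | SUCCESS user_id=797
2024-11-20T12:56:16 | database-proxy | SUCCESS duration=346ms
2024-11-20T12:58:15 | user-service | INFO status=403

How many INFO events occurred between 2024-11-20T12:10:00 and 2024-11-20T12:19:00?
2

To count events in the time window:

1. Window boundaries: 2024-11-20T12:10:00 to 2024-11-20T12:19:00
2. Filter for INFO events within this window
3. Count matching events: 2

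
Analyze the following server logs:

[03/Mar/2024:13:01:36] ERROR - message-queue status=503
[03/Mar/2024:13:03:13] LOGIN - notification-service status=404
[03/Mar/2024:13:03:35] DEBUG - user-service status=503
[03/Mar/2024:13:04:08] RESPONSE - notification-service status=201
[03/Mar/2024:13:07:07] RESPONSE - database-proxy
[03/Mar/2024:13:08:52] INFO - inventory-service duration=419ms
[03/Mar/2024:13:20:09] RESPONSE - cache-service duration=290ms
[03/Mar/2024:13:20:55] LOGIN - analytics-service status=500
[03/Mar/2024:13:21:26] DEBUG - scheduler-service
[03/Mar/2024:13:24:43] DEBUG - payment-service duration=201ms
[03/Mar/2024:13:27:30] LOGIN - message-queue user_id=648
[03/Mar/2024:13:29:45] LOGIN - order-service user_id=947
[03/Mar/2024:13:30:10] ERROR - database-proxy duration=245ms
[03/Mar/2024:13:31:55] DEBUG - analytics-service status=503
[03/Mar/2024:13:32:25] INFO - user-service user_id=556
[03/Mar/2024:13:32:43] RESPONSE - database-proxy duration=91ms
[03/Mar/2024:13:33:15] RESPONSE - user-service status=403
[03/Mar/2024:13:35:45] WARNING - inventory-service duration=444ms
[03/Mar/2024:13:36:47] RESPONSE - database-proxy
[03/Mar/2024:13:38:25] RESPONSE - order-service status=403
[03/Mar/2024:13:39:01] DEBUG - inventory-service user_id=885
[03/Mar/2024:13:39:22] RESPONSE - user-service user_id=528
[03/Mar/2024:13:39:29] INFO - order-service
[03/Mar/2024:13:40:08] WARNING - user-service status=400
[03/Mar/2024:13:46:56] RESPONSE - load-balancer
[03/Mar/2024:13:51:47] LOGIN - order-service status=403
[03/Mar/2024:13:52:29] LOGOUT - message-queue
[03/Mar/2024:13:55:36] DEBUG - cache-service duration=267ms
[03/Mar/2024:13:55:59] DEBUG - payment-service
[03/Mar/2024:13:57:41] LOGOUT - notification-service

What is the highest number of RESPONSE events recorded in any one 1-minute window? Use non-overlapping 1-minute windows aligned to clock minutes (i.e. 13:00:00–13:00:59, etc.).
1

To find the burst window:

1. Divide the log period into non-overlapping 1-minute windows starting at 13:00
2. Count RESPONSE events in each window
3. Find the window with maximum count
4. Maximum events in a window: 1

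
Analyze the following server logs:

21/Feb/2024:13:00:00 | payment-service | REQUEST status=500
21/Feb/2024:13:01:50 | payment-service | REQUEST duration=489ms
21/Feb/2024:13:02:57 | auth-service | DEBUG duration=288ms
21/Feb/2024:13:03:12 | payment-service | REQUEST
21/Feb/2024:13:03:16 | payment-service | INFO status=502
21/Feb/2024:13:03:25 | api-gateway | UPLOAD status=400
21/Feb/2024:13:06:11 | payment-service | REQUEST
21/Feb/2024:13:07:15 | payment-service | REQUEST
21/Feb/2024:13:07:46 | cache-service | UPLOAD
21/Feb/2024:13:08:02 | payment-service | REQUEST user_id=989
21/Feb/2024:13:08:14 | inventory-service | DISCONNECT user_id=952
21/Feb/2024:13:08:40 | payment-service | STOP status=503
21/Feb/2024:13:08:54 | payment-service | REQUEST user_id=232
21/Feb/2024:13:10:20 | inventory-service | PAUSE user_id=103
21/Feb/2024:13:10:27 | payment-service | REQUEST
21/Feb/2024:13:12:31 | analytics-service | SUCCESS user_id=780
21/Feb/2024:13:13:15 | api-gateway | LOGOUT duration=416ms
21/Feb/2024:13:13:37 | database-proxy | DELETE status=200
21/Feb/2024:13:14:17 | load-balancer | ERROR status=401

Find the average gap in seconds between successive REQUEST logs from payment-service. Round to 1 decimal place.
89.6

To calculate average interval:

1. Find all REQUEST events for payment-service in order
2. Calculate time gaps between consecutive events
3. Compute mean of gaps: 627 / 7 = 89.6 seconds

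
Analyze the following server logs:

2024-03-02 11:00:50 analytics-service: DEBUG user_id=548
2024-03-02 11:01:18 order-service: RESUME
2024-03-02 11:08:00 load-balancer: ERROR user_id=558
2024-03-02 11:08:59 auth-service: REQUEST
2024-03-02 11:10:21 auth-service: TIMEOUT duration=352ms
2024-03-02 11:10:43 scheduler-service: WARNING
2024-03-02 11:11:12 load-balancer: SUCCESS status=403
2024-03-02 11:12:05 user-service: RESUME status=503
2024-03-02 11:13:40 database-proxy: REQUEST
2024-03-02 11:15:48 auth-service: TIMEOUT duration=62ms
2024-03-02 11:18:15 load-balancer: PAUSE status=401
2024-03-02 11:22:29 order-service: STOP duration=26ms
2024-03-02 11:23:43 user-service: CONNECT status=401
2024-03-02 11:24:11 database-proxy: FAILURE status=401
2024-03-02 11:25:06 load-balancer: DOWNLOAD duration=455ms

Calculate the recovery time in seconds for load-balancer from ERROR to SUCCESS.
192

To calculate recovery time:

1. Find ERROR event for load-balancer: 2024-03-02 11:08:00
2. Find next SUCCESS event for load-balancer: 2024-03-02 11:11:12
3. Recovery time: 2024-03-02 11:11:12 - 2024-03-02 11:08:00 = 192 seconds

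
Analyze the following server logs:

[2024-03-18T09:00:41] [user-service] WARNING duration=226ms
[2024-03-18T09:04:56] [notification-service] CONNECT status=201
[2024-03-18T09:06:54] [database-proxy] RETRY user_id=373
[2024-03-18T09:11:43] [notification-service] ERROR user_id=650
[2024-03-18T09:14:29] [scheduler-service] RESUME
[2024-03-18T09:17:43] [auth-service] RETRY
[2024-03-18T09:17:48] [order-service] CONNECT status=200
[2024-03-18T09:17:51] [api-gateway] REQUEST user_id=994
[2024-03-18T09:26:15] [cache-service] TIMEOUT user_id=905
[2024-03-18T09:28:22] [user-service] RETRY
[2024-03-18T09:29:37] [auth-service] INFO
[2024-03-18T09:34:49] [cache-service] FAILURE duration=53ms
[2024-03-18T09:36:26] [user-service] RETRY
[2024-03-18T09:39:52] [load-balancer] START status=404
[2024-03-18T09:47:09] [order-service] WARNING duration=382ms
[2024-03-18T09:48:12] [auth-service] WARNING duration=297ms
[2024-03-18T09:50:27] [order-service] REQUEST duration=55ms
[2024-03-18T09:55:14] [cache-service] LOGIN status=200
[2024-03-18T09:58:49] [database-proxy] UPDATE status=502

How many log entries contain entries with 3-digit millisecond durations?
3

To find matching entries:

1. Pattern to match: entries with 3-digit millisecond durations
2. Scan each log entry for the pattern
3. Count matches: 3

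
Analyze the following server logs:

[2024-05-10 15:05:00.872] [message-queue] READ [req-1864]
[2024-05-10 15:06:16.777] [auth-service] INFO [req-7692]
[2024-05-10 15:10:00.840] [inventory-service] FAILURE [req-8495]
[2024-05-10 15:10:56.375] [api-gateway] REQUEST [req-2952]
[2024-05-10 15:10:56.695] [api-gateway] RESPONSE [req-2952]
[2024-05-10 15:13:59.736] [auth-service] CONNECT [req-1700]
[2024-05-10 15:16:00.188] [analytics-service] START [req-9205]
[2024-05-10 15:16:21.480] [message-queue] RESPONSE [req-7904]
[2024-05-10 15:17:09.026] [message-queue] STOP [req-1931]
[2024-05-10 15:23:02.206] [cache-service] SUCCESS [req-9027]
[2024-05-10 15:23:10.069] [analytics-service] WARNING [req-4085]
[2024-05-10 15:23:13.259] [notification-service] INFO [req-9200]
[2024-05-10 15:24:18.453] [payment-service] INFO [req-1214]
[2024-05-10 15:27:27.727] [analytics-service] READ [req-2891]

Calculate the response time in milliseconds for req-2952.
320

To calculate latency:

1. Find REQUEST with id req-2952: 2024-05-10 15:10:56.375
2. Find RESPONSE with id req-2952: 2024-05-10 15:10:56.695
3. Latency: 2024-05-10 15:10:56.695 - 2024-05-10 15:10:56.375 = 320ms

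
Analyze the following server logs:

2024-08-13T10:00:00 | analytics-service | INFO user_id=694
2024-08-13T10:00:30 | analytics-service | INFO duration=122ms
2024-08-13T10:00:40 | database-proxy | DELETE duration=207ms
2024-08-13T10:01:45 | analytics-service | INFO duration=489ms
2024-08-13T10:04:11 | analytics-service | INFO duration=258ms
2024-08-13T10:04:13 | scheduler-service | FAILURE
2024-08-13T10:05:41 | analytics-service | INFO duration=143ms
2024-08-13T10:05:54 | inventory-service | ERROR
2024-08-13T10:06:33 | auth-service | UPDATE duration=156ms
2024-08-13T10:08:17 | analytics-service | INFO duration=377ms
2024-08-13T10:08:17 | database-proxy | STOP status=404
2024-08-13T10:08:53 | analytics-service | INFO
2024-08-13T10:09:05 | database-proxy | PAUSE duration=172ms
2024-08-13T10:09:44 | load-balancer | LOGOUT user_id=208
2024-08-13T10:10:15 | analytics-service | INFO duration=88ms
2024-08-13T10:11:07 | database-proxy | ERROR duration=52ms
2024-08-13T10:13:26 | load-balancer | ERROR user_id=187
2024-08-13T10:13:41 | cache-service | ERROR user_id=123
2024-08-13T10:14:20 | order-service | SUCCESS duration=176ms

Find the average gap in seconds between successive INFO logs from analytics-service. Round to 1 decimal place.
87.9

To calculate average interval:

1. Find all INFO events for analytics-service in order
2. Calculate time gaps between consecutive events
3. Compute mean of gaps: 615 / 7 = 87.9 seconds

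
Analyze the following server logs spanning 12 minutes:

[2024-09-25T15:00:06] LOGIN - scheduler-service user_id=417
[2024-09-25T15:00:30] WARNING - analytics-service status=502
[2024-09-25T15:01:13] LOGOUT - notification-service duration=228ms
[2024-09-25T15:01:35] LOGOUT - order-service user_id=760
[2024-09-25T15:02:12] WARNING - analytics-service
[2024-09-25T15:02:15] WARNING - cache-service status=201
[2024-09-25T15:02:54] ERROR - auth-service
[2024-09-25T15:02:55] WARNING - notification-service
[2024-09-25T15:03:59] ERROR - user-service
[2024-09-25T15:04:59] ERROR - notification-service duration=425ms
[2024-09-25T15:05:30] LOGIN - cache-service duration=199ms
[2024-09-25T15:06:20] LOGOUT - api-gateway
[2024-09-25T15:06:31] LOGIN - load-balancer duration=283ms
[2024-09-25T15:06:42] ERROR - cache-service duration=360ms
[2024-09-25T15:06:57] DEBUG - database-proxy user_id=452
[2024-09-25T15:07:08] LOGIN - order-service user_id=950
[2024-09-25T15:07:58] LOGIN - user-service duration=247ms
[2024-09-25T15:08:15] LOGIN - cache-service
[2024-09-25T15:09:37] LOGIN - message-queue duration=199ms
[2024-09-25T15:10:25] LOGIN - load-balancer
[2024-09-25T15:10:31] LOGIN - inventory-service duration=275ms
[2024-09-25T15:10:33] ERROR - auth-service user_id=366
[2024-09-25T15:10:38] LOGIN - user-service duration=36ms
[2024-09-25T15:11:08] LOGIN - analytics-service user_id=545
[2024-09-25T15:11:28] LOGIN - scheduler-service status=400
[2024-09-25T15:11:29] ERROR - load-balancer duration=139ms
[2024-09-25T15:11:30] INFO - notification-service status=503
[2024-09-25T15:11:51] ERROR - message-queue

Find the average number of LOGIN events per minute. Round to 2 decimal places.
1.0

To calculate the rate:

1. Count total LOGIN events: 12
2. Total time period: 12 minutes
3. Rate = 12 / 12 = 1.0 events per minute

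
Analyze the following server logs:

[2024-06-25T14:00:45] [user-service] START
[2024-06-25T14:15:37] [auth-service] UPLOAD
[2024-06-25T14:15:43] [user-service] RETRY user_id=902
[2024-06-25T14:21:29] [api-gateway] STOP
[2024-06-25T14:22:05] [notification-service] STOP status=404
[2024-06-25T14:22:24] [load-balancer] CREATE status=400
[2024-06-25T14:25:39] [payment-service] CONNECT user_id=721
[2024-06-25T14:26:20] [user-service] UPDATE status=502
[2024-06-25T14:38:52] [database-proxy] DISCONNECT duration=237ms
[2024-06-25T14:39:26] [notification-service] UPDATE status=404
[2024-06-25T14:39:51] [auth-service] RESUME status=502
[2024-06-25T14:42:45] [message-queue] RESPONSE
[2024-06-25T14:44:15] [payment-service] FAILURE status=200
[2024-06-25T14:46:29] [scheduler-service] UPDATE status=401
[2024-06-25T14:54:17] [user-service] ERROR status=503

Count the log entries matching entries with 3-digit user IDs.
2

To find matching entries:

1. Pattern to match: entries with 3-digit user IDs
2. Scan each log entry for the pattern
3. Count matches: 2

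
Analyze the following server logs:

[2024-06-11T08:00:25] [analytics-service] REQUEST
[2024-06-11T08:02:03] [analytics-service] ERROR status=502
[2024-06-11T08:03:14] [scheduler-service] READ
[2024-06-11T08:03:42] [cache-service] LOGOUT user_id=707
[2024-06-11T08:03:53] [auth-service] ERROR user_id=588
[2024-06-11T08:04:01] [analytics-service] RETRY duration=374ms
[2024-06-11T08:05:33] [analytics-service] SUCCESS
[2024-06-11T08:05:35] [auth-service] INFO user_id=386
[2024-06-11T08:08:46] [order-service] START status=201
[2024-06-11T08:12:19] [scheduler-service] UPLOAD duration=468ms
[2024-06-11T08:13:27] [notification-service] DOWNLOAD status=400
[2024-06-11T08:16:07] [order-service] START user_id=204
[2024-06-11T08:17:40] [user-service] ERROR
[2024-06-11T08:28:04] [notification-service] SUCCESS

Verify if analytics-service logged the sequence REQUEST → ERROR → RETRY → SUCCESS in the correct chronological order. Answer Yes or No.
Yes

To verify sequence order:

1. Find all events in sequence REQUEST → ERROR → RETRY → SUCCESS for analytics-service
2. Extract their timestamps
3. Check if timestamps are in ascending order
4. Result: Yes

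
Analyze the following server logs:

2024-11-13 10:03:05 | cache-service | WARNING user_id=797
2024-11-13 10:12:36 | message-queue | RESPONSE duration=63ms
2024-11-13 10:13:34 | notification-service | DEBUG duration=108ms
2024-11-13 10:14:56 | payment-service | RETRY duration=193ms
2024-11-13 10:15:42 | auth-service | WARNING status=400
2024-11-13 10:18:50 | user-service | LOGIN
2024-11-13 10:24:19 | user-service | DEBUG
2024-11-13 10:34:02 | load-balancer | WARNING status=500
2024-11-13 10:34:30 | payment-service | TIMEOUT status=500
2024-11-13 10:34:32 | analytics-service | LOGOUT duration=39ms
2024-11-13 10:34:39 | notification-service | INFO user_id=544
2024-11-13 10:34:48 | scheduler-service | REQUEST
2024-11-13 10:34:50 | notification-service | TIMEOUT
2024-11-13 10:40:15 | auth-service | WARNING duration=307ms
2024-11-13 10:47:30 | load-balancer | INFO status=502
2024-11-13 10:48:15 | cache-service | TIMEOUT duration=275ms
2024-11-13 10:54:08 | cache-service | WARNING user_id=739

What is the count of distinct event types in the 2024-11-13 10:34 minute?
5

To count unique event types:

1. Filter events in the minute starting at 2024-11-13 10:34
2. Extract event types from matching entries
3. Count unique types: 5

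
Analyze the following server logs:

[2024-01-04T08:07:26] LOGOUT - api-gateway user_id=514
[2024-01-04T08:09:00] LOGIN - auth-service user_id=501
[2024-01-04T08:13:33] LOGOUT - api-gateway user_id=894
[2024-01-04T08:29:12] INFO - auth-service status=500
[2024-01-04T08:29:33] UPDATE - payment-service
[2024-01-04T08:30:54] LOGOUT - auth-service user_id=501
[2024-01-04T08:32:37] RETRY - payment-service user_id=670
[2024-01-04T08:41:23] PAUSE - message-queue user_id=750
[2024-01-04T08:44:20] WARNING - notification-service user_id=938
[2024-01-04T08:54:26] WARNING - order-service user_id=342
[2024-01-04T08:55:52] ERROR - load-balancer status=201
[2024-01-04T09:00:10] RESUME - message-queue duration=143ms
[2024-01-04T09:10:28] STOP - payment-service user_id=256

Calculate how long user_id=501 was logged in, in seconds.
1314

To calculate session duration:

1. Find LOGIN event for user_id=501: 2024-01-04T08:09:00
2. Find LOGOUT event for user_id=501: 2024-01-04T08:30:54
3. Session duration: 2024-01-04T08:30:54 - 2024-01-04T08:09:00 = 1314 seconds (21 minutes)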